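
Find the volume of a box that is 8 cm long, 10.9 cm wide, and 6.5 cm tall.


Shape: rectangular prism
l = 8 cm, w = 10.9 cm, h = 6.5 cm
Formula: V = l * w * h
V = 8 * 10.9 * 6.5
V = 87.2 * 6.5
V = 566.8
566.8 cm^3


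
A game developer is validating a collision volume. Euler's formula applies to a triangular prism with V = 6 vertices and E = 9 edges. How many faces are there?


Polyhedron: triangular prism
Euler's formula for convex polyhedra: V - E + F = 2
Given: V = 6 vertices and E = 9 edges
Solve for F:
F = 2 + E - V = 2 + 9 - 6 = 5
5 faces


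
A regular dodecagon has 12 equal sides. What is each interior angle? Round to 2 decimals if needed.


Shape: regular dodecagon (12 sides)
Formula: interior angle = (n - 2) * 180 / n
(n - 2) = 10
(n - 2) * 180 = 1800
angle = 1800 / 12
angle = 150
150 degrees


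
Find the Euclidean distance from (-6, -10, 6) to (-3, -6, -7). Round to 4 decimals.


3D distance between two points
P1 = (-6, -10, 6), P2 = (-3, -6, -7)
Formula: d = sqrt((x2-x1)^2 + (y2-y1)^2 + (z2-z1)^2)
dx = -3 - -6 = 3
dy = -6 - -10 = 4
dz = -7 - 6 = -13
dx^2 + dy^2 + dz^2 = 9 + 16 + 169 = 194
d = sqrt(194)
d = 13.9284
13.9284 units


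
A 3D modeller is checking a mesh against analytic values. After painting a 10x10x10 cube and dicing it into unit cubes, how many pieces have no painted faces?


Large cube: 10 x 10 x 10, cut into unit cubes.
n = 10, so n - 2 = 8
Unpainted cubes form the interior (n - 2)^3 block.
(n - 2)^3 = 8^3 = 512
512 unit cubes


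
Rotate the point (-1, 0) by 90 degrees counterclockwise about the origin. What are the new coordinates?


Transformation: rotation about the origin
Original point: (-1, 0)
Rule for 90 deg counterclockwise: (x, y) -> (-y, x)
Apply: (-1, 0) -> (0, -1)
(0, -1)


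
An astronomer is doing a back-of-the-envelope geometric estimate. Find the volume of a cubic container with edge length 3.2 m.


Shape: cube
Side s = 3.2 m
Formula: V = s^3
V = 3.2 * 3.2 * 3.2
V = 10.24 * 3.2
V = 32.768
32.768 m^3


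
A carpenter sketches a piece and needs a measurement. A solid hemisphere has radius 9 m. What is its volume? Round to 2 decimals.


Shape: hemisphere (half of a sphere)
Radius r = 9 m
Formula: V = (1/2) * (4/3) * pi * r^3 = (2/3) * pi * r^3
r^3 = 729
(2/3) * 729 = 486
V = 486 * pi
V = 1526.81
1526.81 m^3


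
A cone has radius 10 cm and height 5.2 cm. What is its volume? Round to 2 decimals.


Shape: cone
Radius r = 10 cm, Height h = 5.2 cm
Formula: V = (1/3) * pi * r^2 * h
r^2 = 100
pi * r^2 * h = pi * 100 * 5.2 = 520 * pi
V = 520 * pi / 3
V = 544.54
544.54 cm^3


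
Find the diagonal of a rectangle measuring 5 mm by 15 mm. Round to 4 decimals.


Shape: rectangle (diagonal via Pythagoras)
Sides: 5 mm and 15 mm
Formula: d = sqrt(l^2 + w^2)
l^2 = 25, w^2 = 225
l^2 + w^2 = 250
d = sqrt(250)
d = 15.8114
15.8114 mm


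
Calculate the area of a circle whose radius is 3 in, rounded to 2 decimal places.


Shape: circle
Radius r = 3 in
Formula: A = pi * r^2
r^2 = 3^2 = 9
A = pi * 9
A = 28.27
28.27 in^2


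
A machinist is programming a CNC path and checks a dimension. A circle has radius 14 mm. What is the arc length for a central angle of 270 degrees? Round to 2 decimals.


Shape: circular arc
Radius r = 14 mm, Angle = 270 degrees
Formula: L = (angle/360) * 2 * pi * r
2 * pi * r = 28 * pi
L = (270/360) * 28 * pi
L = 21 * pi
L = 65.97
65.97 mm


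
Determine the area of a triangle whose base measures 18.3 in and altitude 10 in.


Shape: triangle
Base b = 18.3 in, Height h = 10 in
Formula: A = (1/2) * b * h
A = 0.5 * 18.3 * 10
A = 0.5 * 183
A = 91.5
91.5 in^2


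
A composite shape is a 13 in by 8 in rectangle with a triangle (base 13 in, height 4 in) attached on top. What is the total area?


Composite shape: rectangle + triangle
Rectangle area = 13 * 8 = 104
Triangle area = 0.5 * 13 * 4 = 26
Total = 104 + 26
Total = 130
130 in^2


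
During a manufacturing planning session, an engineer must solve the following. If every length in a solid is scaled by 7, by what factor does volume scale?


Linear scale factor k = 7
Rule: under a linear scaling by k, volumes scale by k^3.
k^3 = 7 * 7 * 7
k^3 = 49 * 7
k^3 = 343
Volume scales by a factor of 343.
343 (dimensionless)


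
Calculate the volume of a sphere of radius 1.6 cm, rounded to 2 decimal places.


Shape: sphere
Radius r = 1.6 cm
Formula: V = (4/3) * pi * r^3
r^3 = 4.096
(4/3) * 4.096 = 5.461333
V = 5.461333 * pi
V = 17.16
17.16 cm^3


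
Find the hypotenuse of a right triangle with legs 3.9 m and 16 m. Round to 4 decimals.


Shape: right triangle
Legs a = 3.9 m, b = 16 m
Formula: c = sqrt(a^2 + b^2)
a^2 = 15.21, b^2 = 256
a^2 + b^2 = 271.21
c = sqrt(271.21)
c = 16.4685
16.4685 m


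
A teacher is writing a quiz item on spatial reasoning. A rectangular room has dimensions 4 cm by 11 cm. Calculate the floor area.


Shape: rectangle
Length l = 4 cm, Width w = 11 cm
Formula: A = l * w
A = 4 * 11
A = 44
44 cm^2


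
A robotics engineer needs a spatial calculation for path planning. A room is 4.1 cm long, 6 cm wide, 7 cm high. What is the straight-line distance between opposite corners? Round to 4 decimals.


Shape: rectangular box (space diagonal)
l = 4.1 cm, w = 6 cm, h = 7 cm
Visualize: the diagonal of the base, then a right triangle with that diagonal and the height.
Formula: d = sqrt(l^2 + w^2 + h^2)
l^2 + w^2 + h^2 = 16.81 + 36 + 49 = 101.81
d = sqrt(101.81)
d = 10.0901
10.0901 cm


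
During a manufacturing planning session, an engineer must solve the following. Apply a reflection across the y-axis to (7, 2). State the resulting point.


Transformation: reflection
Original point: (7, 2)
Rule for reflection over the y-axis: (x, y) -> (-x, y)
Apply: (7, 2) -> (-7, 2)
(-7, 2)


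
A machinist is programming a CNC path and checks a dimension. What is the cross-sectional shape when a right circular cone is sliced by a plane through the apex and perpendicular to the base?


Solid: right circular cone
Cutting plane: through the apex and perpendicular to the base
Visualize the intersection of the plane with the solid's surface.
The boundary of the cut region is a isosceles triangle.
isosceles triangle


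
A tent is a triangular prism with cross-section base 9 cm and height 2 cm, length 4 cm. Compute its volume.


Shape: triangular prism
Triangle base = 9 cm, triangle height = 2 cm, prism length L = 4 cm
Formula: V = (1/2 * b * h_tri) * L
Cross-section area = 0.5 * 9 * 2 = 9
V = 9 * 4
V = 36
36 cm^3


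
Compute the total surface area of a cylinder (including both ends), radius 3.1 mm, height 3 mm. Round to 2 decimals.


Shape: closed cylinder
Radius r = 3.1 mm, Height h = 3 mm
Formula: SA = 2*pi*r^2 + 2*pi*r*h = 2*pi*r*(r + h)
r + h = 6.1
2 * r * (r + h) = 2 * 3.1 * 6.1 = 37.82
SA = 37.82 * pi
SA = 118.82
118.82 mm^2


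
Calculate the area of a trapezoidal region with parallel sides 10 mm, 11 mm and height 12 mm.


Shape: trapezoid
Parallel sides a = 10 mm, b = 11 mm; Height h = 12 mm
Formula: A = (a + b) * h / 2
a + b = 10 + 11 = 21
A = 21 * 12 / 2
A = 252 / 2
A = 126
126 mm^2


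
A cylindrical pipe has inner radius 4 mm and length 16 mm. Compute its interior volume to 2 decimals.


Shape: cylinder
Radius r = 4 mm, Height h = 16 mm
Formula: V = pi * r^2 * h
r^2 = 16
V = pi * 16 * 16
V = 256 * pi
V = 804.25
804.25 mm^3


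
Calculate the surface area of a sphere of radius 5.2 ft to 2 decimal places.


Shape: sphere
Radius r = 5.2 ft
Formula: SA = 4 * pi * r^2
r^2 = 27.04
SA = 4 * pi * 27.04
SA = 108.16 * pi
SA = 339.79
339.79 ft^2


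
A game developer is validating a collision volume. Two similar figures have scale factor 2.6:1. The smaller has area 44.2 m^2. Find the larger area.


Linear scale factor k = 2.6
Original area = 44.2 m^2
Rule: under a linear scaling by k, areas scale by k^2.
k^2 = 2.6^2 = 6.76
New area = 44.2 * 6.76
New area = 298.792
298.792 m^2


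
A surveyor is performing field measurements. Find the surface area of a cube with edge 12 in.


Shape: cube
Side s = 12 in
A cube has 6 square faces.
Formula: SA = 6 * s^2
s^2 = 144
SA = 6 * 144
SA = 864
864 in^2


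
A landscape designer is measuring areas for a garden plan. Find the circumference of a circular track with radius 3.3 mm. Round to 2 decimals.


Shape: circle
Radius r = 3.3 mm
Formula: C = 2 * pi * r
C = 2 * pi * 3.3
C = 6.6 * pi
C = 20.73
20.73 mm


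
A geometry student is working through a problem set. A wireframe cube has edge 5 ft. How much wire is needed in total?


Shape: cube
Side s = 5 ft
A cube has 12 edges, all equal.
Formula: total edge length = 12 * s
Total = 12 * 5
Total = 60
60 ft


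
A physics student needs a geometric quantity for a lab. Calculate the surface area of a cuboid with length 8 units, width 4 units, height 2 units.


Shape: rectangular prism
l = 8 units, w = 4 units, h = 2 units
Formula: SA = 2(lw + lh + wh)
lw = 32, lh = 16, wh = 8
lw + lh + wh = 56
SA = 2 * 56
SA = 112
112 units^2


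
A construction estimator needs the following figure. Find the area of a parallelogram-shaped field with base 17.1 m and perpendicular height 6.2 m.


Shape: parallelogram
Base b = 17.1 m, Height h = 6.2 m
Formula: A = b * h
A = 17.1 * 6.2
A = 106.02
106.02 m^2


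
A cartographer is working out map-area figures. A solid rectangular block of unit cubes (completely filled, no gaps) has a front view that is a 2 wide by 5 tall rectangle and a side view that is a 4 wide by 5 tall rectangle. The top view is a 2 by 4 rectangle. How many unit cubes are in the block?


Orthographic views of a solid rectangular block:
Front view 2 x 5 -> length = 2, height = 5
Side view 4 x 5 -> width = 4, height = 5 (consistent)
Top view 2 x 4 -> confirms length = 2, width = 4
The block is 2 x 4 x 5.
Total unit cubes = 2 * 4 * 5 = 40
40 unit cubes


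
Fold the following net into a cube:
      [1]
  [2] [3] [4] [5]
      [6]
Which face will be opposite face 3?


Net: cross layout. Take square 3 as the base (bottom).
Fold the four squares in the horizontal row up around 3: 2 -> left, 4 -> right, 5 wraps to the top.
Fold 1 and 6 up from 3: 1 -> back, 6 -> front.
Opposite pairs are therefore: (1, 6), (2, 4), (3, 5).
Face 3 is opposite face 5.
face 5


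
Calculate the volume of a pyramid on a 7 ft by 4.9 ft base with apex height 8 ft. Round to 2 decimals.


Shape: rectangular pyramid
Base: 7 ft x 4.9 ft, Height h = 8 ft
Formula: V = (1/3) * base_area * h
base_area = 7 * 4.9 = 34.3
base_area * h = 34.3 * 8 = 274.4
V = 274.4 / 3
V = 91.47
91.47 ft^3


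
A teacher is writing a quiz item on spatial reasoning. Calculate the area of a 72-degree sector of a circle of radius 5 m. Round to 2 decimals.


Shape: circular sector
Radius r = 5 m, Angle = 72 degrees
Formula: A = (angle/360) * pi * r^2
r^2 = 25
Fraction of circle = 72/360
A = (72/360) * pi * 25
A = 5 * pi
A = 15.71
15.71 m^2


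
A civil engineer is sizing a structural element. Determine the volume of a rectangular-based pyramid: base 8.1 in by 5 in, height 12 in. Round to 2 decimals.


Shape: rectangular pyramid
Base: 8.1 in x 5 in, Height h = 12 in
Formula: V = (1/3) * base_area * h
base_area = 8.1 * 5 = 40.5
base_area * h = 40.5 * 12 = 486
V = 486 / 3
V = 162
162 in^3


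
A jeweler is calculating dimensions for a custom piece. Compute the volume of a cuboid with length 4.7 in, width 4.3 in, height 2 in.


Shape: rectangular prism
l = 4.7 in, w = 4.3 in, h = 2 in
Formula: V = l * w * h
V = 4.7 * 4.3 * 2
V = 20.21 * 2
V = 40.42
40.42 in^3


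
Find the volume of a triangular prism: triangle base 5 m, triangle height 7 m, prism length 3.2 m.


Shape: triangular prism
Triangle base = 5 m, triangle height = 7 m, prism length L = 3.2 m
Formula: V = (1/2 * b * h_tri) * L
Cross-section area = 0.5 * 5 * 7 = 17.5
V = 17.5 * 3.2
V = 56
56 m^3


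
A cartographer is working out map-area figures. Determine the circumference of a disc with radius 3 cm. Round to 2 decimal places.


Shape: circle
Radius r = 3 cm
Formula: C = 2 * pi * r
C = 2 * pi * 3
C = 6 * pi
C = 18.85
18.85 cm


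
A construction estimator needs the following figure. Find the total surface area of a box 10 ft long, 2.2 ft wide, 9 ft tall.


Shape: rectangular prism
l = 10 ft, w = 2.2 ft, h = 9 ft
Formula: SA = 2(lw + lh + wh)
lw = 22, lh = 90, wh = 19.8
lw + lh + wh = 131.8
SA = 2 * 131.8
SA = 263.6
263.6 ft^2


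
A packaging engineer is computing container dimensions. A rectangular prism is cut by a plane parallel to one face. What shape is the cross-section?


Solid: rectangular prism
Cutting plane: parallel to one face
Visualize the intersection of the plane with the solid's surface.
The boundary of the cut region is a rectangle.
rectangle


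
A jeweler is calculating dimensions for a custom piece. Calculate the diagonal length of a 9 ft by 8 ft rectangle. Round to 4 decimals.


Shape: rectangle (diagonal via Pythagoras)
Sides: 9 ft and 8 ft
Formula: d = sqrt(l^2 + w^2)
l^2 = 81, w^2 = 64
l^2 + w^2 = 145
d = sqrt(145)
d = 12.0416
12.0416 ft


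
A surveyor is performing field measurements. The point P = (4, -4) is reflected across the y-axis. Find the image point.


Transformation: reflection
Original point: (4, -4)
Rule for reflection over the y-axis: (x, y) -> (-x, y)
Apply: (4, -4) -> (-4, -4)
(-4, -4)


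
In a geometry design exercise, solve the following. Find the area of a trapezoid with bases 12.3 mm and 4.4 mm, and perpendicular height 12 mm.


Shape: trapezoid
Parallel sides a = 12.3 mm, b = 4.4 mm; Height h = 12 mm
Formula: A = (a + b) * h / 2
a + b = 12.3 + 4.4 = 16.7
A = 16.7 * 12 / 2
A = 200.4 / 2
A = 100.2
100.2 mm^2


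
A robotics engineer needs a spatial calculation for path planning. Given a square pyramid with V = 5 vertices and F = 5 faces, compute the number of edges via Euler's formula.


Polyhedron: square pyramid
Euler's formula for convex polyhedra: V - E + F = 2
Given: V = 5 vertices and F = 5 faces
Solve for E:
E = V + F - 2 = 5 + 5 - 2 = 8
8 edges


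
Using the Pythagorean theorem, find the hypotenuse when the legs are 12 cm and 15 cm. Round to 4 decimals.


Shape: right triangle
Legs a = 12 cm, b = 15 cm
Formula: c = sqrt(a^2 + b^2)
a^2 = 144, b^2 = 225
a^2 + b^2 = 369
c = sqrt(369)
c = 19.2094
19.2094 cm


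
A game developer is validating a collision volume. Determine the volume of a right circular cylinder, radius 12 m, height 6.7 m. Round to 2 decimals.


Shape: cylinder
Radius r = 12 m, Height h = 6.7 m
Formula: V = pi * r^2 * h
r^2 = 144
V = pi * 144 * 6.7
V = 964.8 * pi
V = 3031.01
3031.01 m^3


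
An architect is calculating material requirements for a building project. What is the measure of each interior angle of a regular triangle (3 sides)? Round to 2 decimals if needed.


Shape: regular triangle (3 sides)
Formula: interior angle = (n - 2) * 180 / n
(n - 2) = 1
(n - 2) * 180 = 180
angle = 180 / 3
angle = 60
60 degrees


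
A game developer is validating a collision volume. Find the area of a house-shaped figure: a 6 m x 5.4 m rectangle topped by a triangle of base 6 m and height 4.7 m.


Composite shape: rectangle + triangle
Rectangle area = 6 * 5.4 = 32.4
Triangle area = 0.5 * 6 * 4.7 = 14.1
Total = 32.4 + 14.1
Total = 46.5
46.5 m^2


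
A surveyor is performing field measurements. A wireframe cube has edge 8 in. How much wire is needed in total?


Shape: cube
Side s = 8 in
A cube has 12 edges, all equal.
Formula: total edge length = 12 * s
Total = 12 * 8
Total = 96
96 in


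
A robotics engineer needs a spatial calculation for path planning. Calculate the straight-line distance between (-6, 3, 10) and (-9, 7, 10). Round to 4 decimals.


3D distance between two points
P1 = (-6, 3, 10), P2 = (-9, 7, 10)
Formula: d = sqrt((x2-x1)^2 + (y2-y1)^2 + (z2-z1)^2)
dx = -9 - -6 = -3
dy = 7 - 3 = 4
dz = 10 - 10 = 0
dx^2 + dy^2 + dz^2 = 9 + 16 + 0 = 25
d = sqrt(25)
d = 5.0
5 units


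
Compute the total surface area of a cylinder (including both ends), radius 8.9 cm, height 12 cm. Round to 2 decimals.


Shape: closed cylinder
Radius r = 8.9 cm, Height h = 12 cm
Formula: SA = 2*pi*r^2 + 2*pi*r*h = 2*pi*r*(r + h)
r + h = 20.9
2 * r * (r + h) = 2 * 8.9 * 20.9 = 372.02
SA = 372.02 * pi
SA = 1168.74
1168.74 cm^2


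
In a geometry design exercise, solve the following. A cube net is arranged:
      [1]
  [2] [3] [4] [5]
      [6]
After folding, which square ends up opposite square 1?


Net: cross layout. Take square 3 as the base (bottom).
Fold the four squares in the horizontal row up around 3: 2 -> left, 4 -> right, 5 wraps to the top.
Fold 1 and 6 up from 3: 1 -> back, 6 -> front.
Opposite pairs are therefore: (1, 6), (2, 4), (3, 5).
Face 1 is opposite face 6.
face 6


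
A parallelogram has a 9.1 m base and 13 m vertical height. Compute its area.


Shape: parallelogram
Base b = 9.1 m, Height h = 13 m
Formula: A = b * h
A = 9.1 * 13
A = 118.3
118.3 m^2


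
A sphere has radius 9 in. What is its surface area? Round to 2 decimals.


Shape: sphere
Radius r = 9 in
Formula: SA = 4 * pi * r^2
r^2 = 81
SA = 4 * pi * 81
SA = 324 * pi
SA = 1017.88
1017.88 in^2


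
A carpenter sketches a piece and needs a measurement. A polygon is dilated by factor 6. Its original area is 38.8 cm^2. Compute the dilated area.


Linear scale factor k = 6
Original area = 38.8 cm^2
Rule: under a linear scaling by k, areas scale by k^2.
k^2 = 6^2 = 36
New area = 38.8 * 36
New area = 1396.8
1396.8 cm^2


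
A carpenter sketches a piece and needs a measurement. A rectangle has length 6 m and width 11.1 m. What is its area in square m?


Shape: rectangle
Length l = 6 m, Width w = 11.1 m
Formula: A = l * w
A = 6 * 11.1
A = 66.6
66.6 m^2


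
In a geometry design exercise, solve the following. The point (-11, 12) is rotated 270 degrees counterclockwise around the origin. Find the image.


Transformation: rotation about the origin
Original point: (-11, 12)
Rule for 270 deg counterclockwise: (x, y) -> (y, -x)
Apply: (-11, 12) -> (12, 11)
(12, 11)


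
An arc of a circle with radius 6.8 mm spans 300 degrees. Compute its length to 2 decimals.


Shape: circular arc
Radius r = 6.8 mm, Angle = 300 degrees
Formula: L = (angle/360) * 2 * pi * r
2 * pi * r = 13.6 * pi
L = (300/360) * 13.6 * pi
L = 11.333333 * pi
L = 35.6
35.6 mm


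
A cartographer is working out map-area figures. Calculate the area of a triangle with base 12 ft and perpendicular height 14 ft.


Shape: triangle
Base b = 12 ft, Height h = 14 ft
Formula: A = (1/2) * b * h
A = 0.5 * 12 * 14
A = 0.5 * 168
A = 84
84 ft^2


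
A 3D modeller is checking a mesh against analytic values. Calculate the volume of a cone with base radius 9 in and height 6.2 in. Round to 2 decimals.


Shape: cone
Radius r = 9 in, Height h = 6.2 in
Formula: V = (1/3) * pi * r^2 * h
r^2 = 81
pi * r^2 * h = pi * 81 * 6.2 = 502.2 * pi
V = 502.2 * pi / 3
V = 525.9
525.9 in^3


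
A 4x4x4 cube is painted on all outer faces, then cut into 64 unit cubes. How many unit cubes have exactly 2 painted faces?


Large cube: 4 x 4 x 4, cut into unit cubes.
n = 4, so n - 2 = 2
Cubes with 2 painted faces lie along the edges, excluding corners.
A cube has 12 edges; each contributes (n - 2) = 2 such cubes.
Count = 12 * 2 = 24
24 unit cubes


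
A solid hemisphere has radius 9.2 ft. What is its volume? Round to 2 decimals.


Shape: hemisphere (half of a sphere)
Radius r = 9.2 ft
Formula: V = (1/2) * (4/3) * pi * r^3 = (2/3) * pi * r^3
r^3 = 778.688
(2/3) * 778.688 = 519.125333
V = 519.125333 * pi
V = 1630.88
1630.88 ft^3


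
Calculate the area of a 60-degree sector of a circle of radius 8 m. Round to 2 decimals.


Shape: circular sector
Radius r = 8 m, Angle = 60 degrees
Formula: A = (angle/360) * pi * r^2
r^2 = 64
Fraction of circle = 60/360
A = (60/360) * pi * 64
A = 10.666667 * pi
A = 33.51
33.51 m^2


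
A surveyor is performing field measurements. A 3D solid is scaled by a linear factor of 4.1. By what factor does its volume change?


Linear scale factor k = 4.1
Rule: under a linear scaling by k, volumes scale by k^3.
k^3 = 4.1 * 4.1 * 4.1
k^3 = 16.81 * 4.1
k^3 = 68.921
Volume scales by a factor of 68.921.
68.921 (dimensionless)


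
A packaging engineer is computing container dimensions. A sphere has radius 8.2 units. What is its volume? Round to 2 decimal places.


Shape: sphere
Radius r = 8.2 units
Formula: V = (4/3) * pi * r^3
r^3 = 551.368
(4/3) * 551.368 = 735.157333
V = 735.157333 * pi
V = 2309.56
2309.56 units^3


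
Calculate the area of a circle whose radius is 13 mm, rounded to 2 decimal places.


Shape: circle
Radius r = 13 mm
Formula: A = pi * r^2
r^2 = 13^2 = 169
A = pi * 169
A = 530.93
530.93 mm^2


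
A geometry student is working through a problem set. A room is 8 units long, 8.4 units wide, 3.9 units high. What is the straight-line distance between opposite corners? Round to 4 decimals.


Shape: rectangular box (space diagonal)
l = 8 units, w = 8.4 units, h = 3.9 units
Visualize: the diagonal of the base, then a right triangle with that diagonal and the height.
Formula: d = sqrt(l^2 + w^2 + h^2)
l^2 + w^2 + h^2 = 64 + 70.56 + 15.21 = 149.77
d = sqrt(149.77)
d = 12.2381
12.2381 units


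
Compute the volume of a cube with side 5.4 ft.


Shape: cube
Side s = 5.4 ft
Formula: V = s^3
V = 5.4 * 5.4 * 5.4
V = 29.16 * 5.4
V = 157.464
157.464 ft^3


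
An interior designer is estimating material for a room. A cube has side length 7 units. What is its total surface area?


Shape: cube
Side s = 7 units
A cube has 6 square faces.
Formula: SA = 6 * s^2
s^2 = 49
SA = 6 * 49
SA = 294
294 units^2


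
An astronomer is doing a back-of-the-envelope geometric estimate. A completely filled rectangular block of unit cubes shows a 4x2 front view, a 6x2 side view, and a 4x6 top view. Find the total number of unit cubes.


Orthographic views of a solid rectangular block:
Front view 4 x 2 -> length = 4, height = 2
Side view 6 x 2 -> width = 6, height = 2 (consistent)
Top view 4 x 6 -> confirms length = 4, width = 6
The block is 4 x 6 x 2.
Total unit cubes = 4 * 6 * 2 = 48
48 unit cubes


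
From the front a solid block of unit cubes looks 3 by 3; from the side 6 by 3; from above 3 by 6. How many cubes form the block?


Orthographic views of a solid rectangular block:
Front view 3 x 3 -> length = 3, height = 3
Side view 6 x 3 -> width = 6, height = 3 (consistent)
Top view 3 x 6 -> confirms length = 3, width = 6
The block is 3 x 6 x 3.
Total unit cubes = 3 * 6 * 3 = 54
54 unit cubes


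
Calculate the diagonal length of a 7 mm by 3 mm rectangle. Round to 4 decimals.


Shape: rectangle (diagonal via Pythagoras)
Sides: 7 mm and 3 mm
Formula: d = sqrt(l^2 + w^2)
l^2 = 49, w^2 = 9
l^2 + w^2 = 58
d = sqrt(58)
d = 7.6158
7.6158 mm


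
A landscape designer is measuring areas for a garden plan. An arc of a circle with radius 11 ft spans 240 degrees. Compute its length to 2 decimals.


Shape: circular arc
Radius r = 11 ft, Angle = 240 degrees
Formula: L = (angle/360) * 2 * pi * r
2 * pi * r = 22 * pi
L = (240/360) * 22 * pi
L = 14.666667 * pi
L = 46.08
46.08 ft


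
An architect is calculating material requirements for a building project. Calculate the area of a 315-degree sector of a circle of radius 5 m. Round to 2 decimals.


Shape: circular sector
Radius r = 5 m, Angle = 315 degrees
Formula: A = (angle/360) * pi * r^2
r^2 = 25
Fraction of circle = 315/360
A = (315/360) * pi * 25
A = 21.875 * pi
A = 68.72
68.72 m^2


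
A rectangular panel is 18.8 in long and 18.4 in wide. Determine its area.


Shape: rectangle
Length l = 18.8 in, Width w = 18.4 in
Formula: A = l * w
A = 18.8 * 18.4
A = 345.92
345.92 in^2


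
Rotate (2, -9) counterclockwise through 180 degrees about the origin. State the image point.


Transformation: rotation about the origin
Original point: (2, -9)
Rule for 180 deg: (x, y) -> (-x, -y)
Apply: (2, -9) -> (-2, 9)
(-2, 9)


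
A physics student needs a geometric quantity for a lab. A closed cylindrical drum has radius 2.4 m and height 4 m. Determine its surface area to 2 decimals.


Shape: closed cylinder
Radius r = 2.4 m, Height h = 4 m
Formula: SA = 2*pi*r^2 + 2*pi*r*h = 2*pi*r*(r + h)
r + h = 6.4
2 * r * (r + h) = 2 * 2.4 * 6.4 = 30.72
SA = 30.72 * pi
SA = 96.51
96.51 m^2


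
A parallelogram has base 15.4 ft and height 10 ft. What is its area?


Shape: parallelogram
Base b = 15.4 ft, Height h = 10 ft
Formula: A = b * h
A = 15.4 * 10
A = 154
154 ft^2


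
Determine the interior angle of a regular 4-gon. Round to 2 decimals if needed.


Shape: regular square (4 sides)
Formula: interior angle = (n - 2) * 180 / n
(n - 2) = 2
(n - 2) * 180 = 360
angle = 360 / 4
angle = 90
90 degrees


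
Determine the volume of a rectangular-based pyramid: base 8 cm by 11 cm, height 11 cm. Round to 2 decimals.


Shape: rectangular pyramid
Base: 8 cm x 11 cm, Height h = 11 cm
Formula: V = (1/3) * base_area * h
base_area = 8 * 11 = 88
base_area * h = 88 * 11 = 968
V = 968 / 3
V = 322.67
322.67 cm^3


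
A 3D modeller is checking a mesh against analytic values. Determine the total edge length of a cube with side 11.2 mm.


Shape: cube
Side s = 11.2 mm
A cube has 12 edges, all equal.
Formula: total edge length = 12 * s
Total = 12 * 11.2
Total = 134.4
134.4 mm


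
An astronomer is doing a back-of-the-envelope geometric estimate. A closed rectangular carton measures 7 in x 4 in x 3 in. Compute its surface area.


Shape: rectangular prism
l = 7 in, w = 4 in, h = 3 in
Formula: SA = 2(lw + lh + wh)
lw = 28, lh = 21, wh = 12
lw + lh + wh = 61
SA = 2 * 61
SA = 122
122 in^2


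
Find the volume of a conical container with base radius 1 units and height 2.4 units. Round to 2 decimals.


Shape: cone
Radius r = 1 units, Height h = 2.4 units
Formula: V = (1/3) * pi * r^2 * h
r^2 = 1
pi * r^2 * h = pi * 1 * 2.4 = 2.4 * pi
V = 2.4 * pi / 3
V = 2.51
2.51 units^3


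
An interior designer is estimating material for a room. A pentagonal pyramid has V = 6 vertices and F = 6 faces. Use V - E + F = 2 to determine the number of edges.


Polyhedron: pentagonal pyramid
Euler's formula for convex polyhedra: V - E + F = 2
Given: V = 6 vertices and F = 6 faces
Solve for E:
E = V + F - 2 = 6 + 6 - 2 = 10
10 edges


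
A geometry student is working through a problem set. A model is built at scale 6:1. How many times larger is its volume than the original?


Linear scale factor k = 6
Rule: under a linear scaling by k, volumes scale by k^3.
k^3 = 6 * 6 * 6
k^3 = 36 * 6
k^3 = 216
Volume scales by a factor of 216.
216 (dimensionless)


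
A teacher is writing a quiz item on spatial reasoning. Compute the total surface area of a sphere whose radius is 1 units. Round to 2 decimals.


Shape: sphere
Radius r = 1 units
Formula: SA = 4 * pi * r^2
r^2 = 1
SA = 4 * pi * 1
SA = 4 * pi
SA = 12.57
12.57 units^2


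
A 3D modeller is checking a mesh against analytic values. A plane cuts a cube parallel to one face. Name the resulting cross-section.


Solid: cube
Cutting plane: parallel to one face
Visualize the intersection of the plane with the solid's surface.
The boundary of the cut region is a square.
square


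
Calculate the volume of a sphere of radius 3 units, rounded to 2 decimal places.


Shape: sphere
Radius r = 3 units
Formula: V = (4/3) * pi * r^3
r^3 = 27
(4/3) * 27 = 36
V = 36 * pi
V = 113.1
113.1 units^3


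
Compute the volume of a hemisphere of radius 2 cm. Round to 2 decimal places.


Shape: hemisphere (half of a sphere)
Radius r = 2 cm
Formula: V = (1/2) * (4/3) * pi * r^3 = (2/3) * pi * r^3
r^3 = 8
(2/3) * 8 = 5.333333
V = 5.333333 * pi
V = 16.76
16.76 cm^3


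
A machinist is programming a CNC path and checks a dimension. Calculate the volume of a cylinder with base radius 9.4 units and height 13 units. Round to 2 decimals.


Shape: cylinder
Radius r = 9.4 units, Height h = 13 units
Formula: V = pi * r^2 * h
r^2 = 88.36
V = pi * 88.36 * 13
V = 1148.68 * pi
V = 3608.68
3608.68 units^3


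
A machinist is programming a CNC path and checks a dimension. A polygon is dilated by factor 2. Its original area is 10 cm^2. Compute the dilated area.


Linear scale factor k = 2
Original area = 10 cm^2
Rule: under a linear scaling by k, areas scale by k^2.
k^2 = 2^2 = 4
New area = 10 * 4
New area = 40
40 cm^2


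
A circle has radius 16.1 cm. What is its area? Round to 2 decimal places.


Shape: circle
Radius r = 16.1 cm
Formula: A = pi * r^2
r^2 = 16.1^2 = 259.21
A = pi * 259.21
A = 814.33
814.33 cm^2


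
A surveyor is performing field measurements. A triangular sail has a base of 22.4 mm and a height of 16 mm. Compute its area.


Shape: triangle
Base b = 22.4 mm, Height h = 16 mm
Formula: A = (1/2) * b * h
A = 0.5 * 22.4 * 16
A = 0.5 * 358.4
A = 179.2
179.2 mm^2


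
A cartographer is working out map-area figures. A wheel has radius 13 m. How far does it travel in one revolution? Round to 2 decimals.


Shape: circle
Radius r = 13 m
Formula: C = 2 * pi * r
C = 2 * pi * 13
C = 26 * pi
C = 81.68
81.68 m


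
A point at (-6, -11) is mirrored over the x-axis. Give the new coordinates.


Transformation: reflection
Original point: (-6, -11)
Rule for reflection over the x-axis: (x, y) -> (x, -y)
Apply: (-6, -11) -> (-6, 11)
(-6, 11)


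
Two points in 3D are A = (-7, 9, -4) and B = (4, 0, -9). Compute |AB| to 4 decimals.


3D distance between two points
P1 = (-7, 9, -4), P2 = (4, 0, -9)
Formula: d = sqrt((x2-x1)^2 + (y2-y1)^2 + (z2-z1)^2)
dx = 4 - -7 = 11
dy = 0 - 9 = -9
dz = -9 - -4 = -5
dx^2 + dy^2 + dz^2 = 121 + 81 + 25 = 227
d = sqrt(227)
d = 15.0665
15.0665 units


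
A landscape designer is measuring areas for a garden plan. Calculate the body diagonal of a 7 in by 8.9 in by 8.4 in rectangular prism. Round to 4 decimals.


Shape: rectangular box (space diagonal)
l = 7 in, w = 8.9 in, h = 8.4 in
Visualize: the diagonal of the base, then a right triangle with that diagonal and the height.
Formula: d = sqrt(l^2 + w^2 + h^2)
l^2 + w^2 + h^2 = 49 + 79.21 + 70.56 = 198.77
d = sqrt(198.77)
d = 14.0986
14.0986 in


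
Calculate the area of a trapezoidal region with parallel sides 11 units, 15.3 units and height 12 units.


Shape: trapezoid
Parallel sides a = 11 units, b = 15.3 units; Height h = 12 units
Formula: A = (a + b) * h / 2
a + b = 11 + 15.3 = 26.3
A = 26.3 * 12 / 2
A = 315.6 / 2
A = 157.8
157.8 units^2


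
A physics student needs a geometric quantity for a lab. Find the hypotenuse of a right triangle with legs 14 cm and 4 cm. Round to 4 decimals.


Shape: right triangle
Legs a = 14 cm, b = 4 cm
Formula: c = sqrt(a^2 + b^2)
a^2 = 196, b^2 = 16
a^2 + b^2 = 212
c = sqrt(212)
c = 14.5602
14.5602 cm


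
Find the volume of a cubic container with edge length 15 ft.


Shape: cube
Side s = 15 ft
Formula: V = s^3
V = 15 * 15 * 15
V = 225 * 15
V = 3375
3375 ft^3


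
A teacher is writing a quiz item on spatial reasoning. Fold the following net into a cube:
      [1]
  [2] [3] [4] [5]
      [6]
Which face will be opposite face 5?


Net: cross layout. Take square 3 as the base (bottom).
Fold the four squares in the horizontal row up around 3: 2 -> left, 4 -> right, 5 wraps to the top.
Fold 1 and 6 up from 3: 1 -> back, 6 -> front.
Opposite pairs are therefore: (1, 6), (2, 4), (3, 5).
Face 5 is opposite face 3.
face 3


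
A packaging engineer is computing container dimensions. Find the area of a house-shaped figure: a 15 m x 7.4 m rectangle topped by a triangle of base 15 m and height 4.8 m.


Composite shape: rectangle + triangle
Rectangle area = 15 * 7.4 = 111
Triangle area = 0.5 * 15 * 4.8 = 36
Total = 111 + 36
Total = 147
147 m^2


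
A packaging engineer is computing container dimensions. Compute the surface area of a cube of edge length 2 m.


Shape: cube
Side s = 2 m
A cube has 6 square faces.
Formula: SA = 6 * s^2
s^2 = 4
SA = 6 * 4
SA = 24
24 m^2


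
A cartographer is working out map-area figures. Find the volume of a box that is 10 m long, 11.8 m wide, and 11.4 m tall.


Shape: rectangular prism
l = 10 m, w = 11.8 m, h = 11.4 m
Formula: V = l * w * h
V = 10 * 11.8 * 11.4
V = 118 * 11.4
V = 1345.2
1345.2 m^3


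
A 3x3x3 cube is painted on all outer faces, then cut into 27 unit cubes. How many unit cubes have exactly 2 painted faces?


Large cube: 3 x 3 x 3, cut into unit cubes.
n = 3, so n - 2 = 1
Cubes with 2 painted faces lie along the edges, excluding corners.
A cube has 12 edges; each contributes (n - 2) = 1 such cubes.
Count = 12 * 1 = 12
12 unit cubes


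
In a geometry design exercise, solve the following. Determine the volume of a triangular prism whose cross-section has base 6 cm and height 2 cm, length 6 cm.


Shape: triangular prism
Triangle base = 6 cm, triangle height = 2 cm, prism length L = 6 cm
Formula: V = (1/2 * b * h_tri) * L
Cross-section area = 0.5 * 6 * 2 = 6
V = 6 * 6
V = 36
36 cm^3


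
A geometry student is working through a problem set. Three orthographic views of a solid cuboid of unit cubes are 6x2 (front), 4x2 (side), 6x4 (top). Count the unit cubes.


Orthographic views of a solid rectangular block:
Front view 6 x 2 -> length = 6, height = 2
Side view 4 x 2 -> width = 4, height = 2 (consistent)
Top view 6 x 4 -> confirms length = 6, width = 4
The block is 6 x 4 x 2.
Total unit cubes = 6 * 4 * 2 = 48
48 unit cubes


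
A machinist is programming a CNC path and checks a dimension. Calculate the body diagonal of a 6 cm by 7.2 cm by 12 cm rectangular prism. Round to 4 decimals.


Shape: rectangular box (space diagonal)
l = 6 cm, w = 7.2 cm, h = 12 cm
Visualize: the diagonal of the base, then a right triangle with that diagonal and the height.
Formula: d = sqrt(l^2 + w^2 + h^2)
l^2 + w^2 + h^2 = 36 + 51.84 + 144 = 231.84
d = sqrt(231.84)
d = 15.2263
15.2263 cm


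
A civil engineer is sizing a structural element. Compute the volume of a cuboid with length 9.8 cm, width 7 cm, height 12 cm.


Shape: rectangular prism
l = 9.8 cm, w = 7 cm, h = 12 cm
Formula: V = l * w * h
V = 9.8 * 7 * 12
V = 68.6 * 12
V = 823.2
823.2 cm^3


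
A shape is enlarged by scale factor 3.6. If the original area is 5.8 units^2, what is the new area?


Linear scale factor k = 3.6
Original area = 5.8 units^2
Rule: under a linear scaling by k, areas scale by k^2.
k^2 = 3.6^2 = 12.96
New area = 5.8 * 12.96
New area = 75.168
75.168 units^2


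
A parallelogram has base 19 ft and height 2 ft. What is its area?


Shape: parallelogram
Base b = 19 ft, Height h = 2 ft
Formula: A = b * h
A = 19 * 2
A = 38
38 ft^2


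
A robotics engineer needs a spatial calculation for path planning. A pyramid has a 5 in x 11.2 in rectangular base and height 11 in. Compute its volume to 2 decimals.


Shape: rectangular pyramid
Base: 5 in x 11.2 in, Height h = 11 in
Formula: V = (1/3) * base_area * h
base_area = 5 * 11.2 = 56
base_area * h = 56 * 11 = 616
V = 616 / 3
V = 205.33
205.33 in^3


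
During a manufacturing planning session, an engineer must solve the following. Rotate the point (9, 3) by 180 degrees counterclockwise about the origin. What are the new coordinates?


Transformation: rotation about the origin
Original point: (9, 3)
Rule for 180 deg: (x, y) -> (-x, -y)
Apply: (9, 3) -> (-9, -3)
(-9, -3)


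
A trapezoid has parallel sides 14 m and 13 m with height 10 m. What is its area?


Shape: trapezoid
Parallel sides a = 14 m, b = 13 m; Height h = 10 m
Formula: A = (a + b) * h / 2
a + b = 14 + 13 = 27
A = 27 * 10 / 2
A = 270 / 2
A = 135
135 m^2


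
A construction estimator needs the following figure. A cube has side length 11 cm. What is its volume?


Shape: cube
Side s = 11 cm
Formula: V = s^3
V = 11 * 11 * 11
V = 121 * 11
V = 1331
1331 cm^3


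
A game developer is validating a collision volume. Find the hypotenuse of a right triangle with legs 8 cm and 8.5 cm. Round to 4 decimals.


Shape: right triangle
Legs a = 8 cm, b = 8.5 cm
Formula: c = sqrt(a^2 + b^2)
a^2 = 64, b^2 = 72.25
a^2 + b^2 = 136.25
c = sqrt(136.25)
c = 11.6726
11.6726 cm


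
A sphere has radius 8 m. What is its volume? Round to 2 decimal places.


Shape: sphere
Radius r = 8 m
Formula: V = (4/3) * pi * r^3
r^3 = 512
(4/3) * 512 = 682.666667
V = 682.666667 * pi
V = 2144.66
2144.66 m^3


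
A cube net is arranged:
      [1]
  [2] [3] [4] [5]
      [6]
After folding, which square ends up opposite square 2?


Net: cross layout. Take square 3 as the base (bottom).
Fold the four squares in the horizontal row up around 3: 2 -> left, 4 -> right, 5 wraps to the top.
Fold 1 and 6 up from 3: 1 -> back, 6 -> front.
Opposite pairs are therefore: (1, 6), (2, 4), (3, 5).
Face 2 is opposite face 4.
face 4


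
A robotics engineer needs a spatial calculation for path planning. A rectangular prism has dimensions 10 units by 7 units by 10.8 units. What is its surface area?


Shape: rectangular prism
l = 10 units, w = 7 units, h = 10.8 units
Formula: SA = 2(lw + lh + wh)
lw = 70, lh = 108, wh = 75.6
lw + lh + wh = 253.6
SA = 2 * 253.6
SA = 507.2
507.2 units^2


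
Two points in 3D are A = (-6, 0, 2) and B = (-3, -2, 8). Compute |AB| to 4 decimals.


3D distance between two points
P1 = (-6, 0, 2), P2 = (-3, -2, 8)
Formula: d = sqrt((x2-x1)^2 + (y2-y1)^2 + (z2-z1)^2)
dx = -3 - -6 = 3
dy = -2 - 0 = -2
dz = 8 - 2 = 6
dx^2 + dy^2 + dz^2 = 9 + 4 + 36 = 49
d = sqrt(49)
d = 7.0
7 units


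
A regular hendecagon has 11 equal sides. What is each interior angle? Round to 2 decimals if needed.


Shape: regular hendecagon (11 sides)
Formula: interior angle = (n - 2) * 180 / n
(n - 2) = 9
(n - 2) * 180 = 1620
angle = 1620 / 11
angle = 147.27
147.27 degrees


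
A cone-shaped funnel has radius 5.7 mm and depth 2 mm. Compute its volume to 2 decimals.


Shape: cone
Radius r = 5.7 mm, Height h = 2 mm
Formula: V = (1/3) * pi * r^2 * h
r^2 = 32.49
pi * r^2 * h = pi * 32.49 * 2 = 64.98 * pi
V = 64.98 * pi / 3
V = 68.05
68.05 mm^3


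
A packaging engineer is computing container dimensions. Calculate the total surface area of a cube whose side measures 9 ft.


Shape: cube
Side s = 9 ft
A cube has 6 square faces.
Formula: SA = 6 * s^2
s^2 = 81
SA = 6 * 81
SA = 486
486 ft^2


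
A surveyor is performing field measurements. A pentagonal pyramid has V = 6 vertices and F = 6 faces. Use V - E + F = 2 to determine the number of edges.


Polyhedron: pentagonal pyramid
Euler's formula for convex polyhedra: V - E + F = 2
Given: V = 6 vertices and F = 6 faces
Solve for E:
E = V + F - 2 = 6 + 6 - 2 = 10
10 edges


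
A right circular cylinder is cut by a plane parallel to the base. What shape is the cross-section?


Solid: right circular cylinder
Cutting plane: parallel to the base
Visualize the intersection of the plane with the solid's surface.
The boundary of the cut region is a circle.
circle


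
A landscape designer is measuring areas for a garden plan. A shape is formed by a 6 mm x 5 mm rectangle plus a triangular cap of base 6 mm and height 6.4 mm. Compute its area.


Composite shape: rectangle + triangle
Rectangle area = 6 * 5 = 30
Triangle area = 0.5 * 6 * 6.4 = 19.2
Total = 30 + 19.2
Total = 49.2
49.2 mm^2


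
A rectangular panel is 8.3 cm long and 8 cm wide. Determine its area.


Shape: rectangle
Length l = 8.3 cm, Width w = 8 cm
Formula: A = l * w
A = 8.3 * 8
A = 66.4
66.4 cm^2


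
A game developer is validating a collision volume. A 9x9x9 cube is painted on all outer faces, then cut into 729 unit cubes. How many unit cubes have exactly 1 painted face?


Large cube: 9 x 9 x 9, cut into unit cubes.
n = 9, so n - 2 = 7
Cubes with 1 painted face lie in the interior of each face.
A cube has 6 faces; each contributes (n - 2)^2 = 49 such cubes.
Count = 6 * 49 = 294
294 unit cubes


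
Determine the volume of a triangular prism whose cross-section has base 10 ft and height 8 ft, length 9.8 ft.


Shape: triangular prism
Triangle base = 10 ft, triangle height = 8 ft, prism length L = 9.8 ft
Formula: V = (1/2 * b * h_tri) * L
Cross-section area = 0.5 * 10 * 8 = 40
V = 40 * 9.8
V = 392
392 ft^3
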